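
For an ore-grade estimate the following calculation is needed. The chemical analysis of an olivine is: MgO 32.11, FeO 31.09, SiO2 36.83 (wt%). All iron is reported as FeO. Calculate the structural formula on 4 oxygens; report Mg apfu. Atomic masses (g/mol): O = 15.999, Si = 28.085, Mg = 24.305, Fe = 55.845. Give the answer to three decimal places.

32.11 wt% MgO ÷ 40.304 g/mol = 0.79670 mol, giving 0.79670 Mg and 0.79670 O.
31.09 wt% FeO ÷ 71.844 g/mol = 0.43274 mol, giving 0.43274 Fe and 0.43274 O.
36.83 wt% SiO2 ÷ 60.083 g/mol = 0.61299 mol, giving 0.61299 Si and 1.22598 O.
Oxygen sums to 2.45542; scaling by 4/2.45542 = 1.62905 puts the formula on 4 O.
Mg: 0.79670 × 1.62905 = 1.298 atoms per formula unit.

1.298 Mg apfu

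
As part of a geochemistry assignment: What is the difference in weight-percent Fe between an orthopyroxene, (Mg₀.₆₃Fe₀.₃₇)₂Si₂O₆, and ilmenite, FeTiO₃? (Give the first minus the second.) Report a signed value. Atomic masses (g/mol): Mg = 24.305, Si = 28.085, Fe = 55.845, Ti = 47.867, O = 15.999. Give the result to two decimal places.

M((Mg₀.₆₃Fe₀.₃₇)₂Si₂O₆) = 224.114 g/mol, so wt% Fe = 41.325/224.114 × 100 = 18.44%.
M(FeTiO₃) = 151.709 g/mol, so wt% Fe = 55.845/151.709 × 100 = 36.81%.
18.44 − 36.81 = -18.37 pp.

-18.37 percentage points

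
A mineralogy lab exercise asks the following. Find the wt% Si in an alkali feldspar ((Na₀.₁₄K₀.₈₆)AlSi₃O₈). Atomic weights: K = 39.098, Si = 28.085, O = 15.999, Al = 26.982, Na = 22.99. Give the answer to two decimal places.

30.52 mass %

M((Na₀.₁₄K₀.₈₆)AlSi₃O₈) = 276.072 g/mol.
Si contributes 3 × 28.085 = 84.255 g per mole.
84.255/276.072 = 0.3052 → 30.52%.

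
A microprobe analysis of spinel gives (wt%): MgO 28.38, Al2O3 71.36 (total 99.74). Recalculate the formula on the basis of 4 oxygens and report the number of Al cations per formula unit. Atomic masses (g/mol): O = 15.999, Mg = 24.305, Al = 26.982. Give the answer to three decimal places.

MgO (M=40.304): mol = 0.70415; Mg = 0.70415, O = 0.70415.
Al2O3 (M=101.961): mol = 0.69988; Al = 1.39976, O = 2.09964.
ΣO = 2.80379; factor = 4/ΣO = 1.42664.
Al apfu = 1.39976 × 1.42664 = 1.997.

1.997 Al apfu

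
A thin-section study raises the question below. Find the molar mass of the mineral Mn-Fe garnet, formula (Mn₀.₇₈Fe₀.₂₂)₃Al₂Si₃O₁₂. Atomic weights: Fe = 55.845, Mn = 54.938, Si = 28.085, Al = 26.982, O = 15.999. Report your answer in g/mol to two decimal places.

495.62 g/mol

M = 2.34*54.938 + 0.66*55.845 + 2*26.982 + 3*28.085 + 12*15.999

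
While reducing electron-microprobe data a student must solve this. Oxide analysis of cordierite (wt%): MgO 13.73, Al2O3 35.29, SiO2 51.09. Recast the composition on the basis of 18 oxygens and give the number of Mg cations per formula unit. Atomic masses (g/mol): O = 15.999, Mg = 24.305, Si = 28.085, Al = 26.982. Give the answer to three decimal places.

MgO: 13.73/40.304 = 0.34066 mol → 0.34066 mol Mg, 0.34066 mol O.
Al2O3: 35.29/101.961 = 0.34611 mol → 0.69222 mol Al, 1.03833 mol O.
SiO2: 51.09/60.083 = 0.85032 mol → 0.85032 mol Si, 1.70064 mol O.
Total oxygen = 3.07963 mol. Normalization factor = 18/3.07963 = 5.84486.
Mg per 18 O = 0.34066 × 5.84486 = 1.991.

1.991 Mg apfu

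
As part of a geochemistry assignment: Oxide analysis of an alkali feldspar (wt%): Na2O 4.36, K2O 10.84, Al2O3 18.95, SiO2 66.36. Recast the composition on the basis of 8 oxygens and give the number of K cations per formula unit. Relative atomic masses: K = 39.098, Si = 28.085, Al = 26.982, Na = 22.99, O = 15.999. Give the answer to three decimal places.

Na2O: 4.36/61.979 = 0.07035 mol → 0.14070 mol Na, 0.07035 mol O.
K2O: 10.84/94.195 = 0.11508 mol → 0.23016 mol K, 0.11508 mol O.
Al2O3: 18.95/101.961 = 0.18586 mol → 0.37172 mol Al, 0.55758 mol O.
SiO2: 66.36/60.083 = 1.10447 mol → 1.10447 mol Si, 2.20894 mol O.
Total oxygen = 2.95195 mol. Normalization factor = 8/2.95195 = 2.71007.
K per 8 O = 0.23016 × 2.71007 = 0.624.

0.624 K apfu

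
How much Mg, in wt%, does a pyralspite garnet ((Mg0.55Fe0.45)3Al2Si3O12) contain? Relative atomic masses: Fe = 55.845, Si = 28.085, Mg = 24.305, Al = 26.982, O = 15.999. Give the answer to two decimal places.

9.00 wt%

Formula mass = 1.65×24.305 + 1.35×55.845 + 2×26.982 + 3×28.085 + 12×15.999 = 445.701 g/mol, of which 40.103 g is Mg.
So Mg makes up 40.103/445.701 = 0.0900 of the mass, i.e. 9.00%.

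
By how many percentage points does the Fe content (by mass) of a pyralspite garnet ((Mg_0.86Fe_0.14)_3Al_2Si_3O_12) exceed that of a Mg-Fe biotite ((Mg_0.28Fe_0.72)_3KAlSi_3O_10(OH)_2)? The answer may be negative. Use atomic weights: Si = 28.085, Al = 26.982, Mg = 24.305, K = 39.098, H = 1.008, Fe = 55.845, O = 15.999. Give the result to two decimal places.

First mineral: 23.455 g Fe in 416.369 g formula = 5.63 wt% Fe.
Second mineral: 120.625 g Fe in 485.380 g formula = 24.85 wt% Fe.
5.63% − 24.85% gives a difference of -19.22 percentage points.

-19.22 percentage points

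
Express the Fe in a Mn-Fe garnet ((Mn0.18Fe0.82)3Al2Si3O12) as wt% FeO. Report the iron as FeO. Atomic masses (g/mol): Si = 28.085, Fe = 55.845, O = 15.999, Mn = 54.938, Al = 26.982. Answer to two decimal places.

35.54 wt%

Formula mass = 497.252 g/mol.
2.46 Fe → 2.4600 mol FeO per formula unit; M(FeO) = 71.844, so FeO mass = 176.736 g.
176.736/497.252 × 100 = 35.54 wt%.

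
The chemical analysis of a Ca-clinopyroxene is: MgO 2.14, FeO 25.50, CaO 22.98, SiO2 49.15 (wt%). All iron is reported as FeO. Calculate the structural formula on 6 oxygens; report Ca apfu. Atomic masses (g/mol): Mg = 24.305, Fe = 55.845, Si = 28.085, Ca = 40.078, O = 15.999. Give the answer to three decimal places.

1.002 Ca apfu

MgO (M=40.304): mol = 0.05310; Mg = 0.05310, O = 0.05310.
FeO (M=71.844): mol = 0.35494; Fe = 0.35494, O = 0.35494.
CaO (M=56.077): mol = 0.40979; Ca = 0.40979, O = 0.40979.
SiO2 (M=60.083): mol = 0.81804; Si = 0.81804, O = 1.63608.
ΣO = 2.45391; factor = 6/ΣO = 2.44508.
Ca apfu = 0.40979 × 2.44508 = 1.002.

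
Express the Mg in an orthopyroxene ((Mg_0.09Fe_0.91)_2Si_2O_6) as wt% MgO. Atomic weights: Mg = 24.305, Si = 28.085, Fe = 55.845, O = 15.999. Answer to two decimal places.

2.81 wt%

M((Mg_0.09Fe_0.91)_2Si_2O_6) = 258.177 g/mol; M(MgO) = 40.304 g/mol.
Moles MgO per formula unit = 0.18 Mg ÷ 1 = 0.1800.
MgO fraction = (0.1800 × 40.304) / 258.177 = 7.255/258.177 = 0.0281.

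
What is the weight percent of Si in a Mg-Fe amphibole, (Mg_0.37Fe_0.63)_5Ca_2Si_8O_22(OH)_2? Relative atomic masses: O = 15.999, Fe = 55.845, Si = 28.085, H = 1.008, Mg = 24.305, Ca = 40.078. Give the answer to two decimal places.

Formula mass = 1.85*24.305 + 3.15*55.845 + 2*40.078 + 8*28.085 + 24*15.999 + 2*1.008 = 911.704 g/mol, of which 224.680 g is Si.
So Si makes up 224.680/911.704 = 0.2464 of the mass, i.e. 24.64%.

24.64 mass %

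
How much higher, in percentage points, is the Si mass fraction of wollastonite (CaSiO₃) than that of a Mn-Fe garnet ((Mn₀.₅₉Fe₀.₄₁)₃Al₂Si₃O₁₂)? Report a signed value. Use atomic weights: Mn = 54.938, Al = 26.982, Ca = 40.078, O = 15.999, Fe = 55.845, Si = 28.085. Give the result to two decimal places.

7.20 percentage points

M(CaSiO₃) = 116.160 g/mol, so wt% Si = 28.085/116.160 × 100 = 24.18%.
M((Mn₀.₅₉Fe₀.₄₁)₃Al₂Si₃O₁₂) = 496.137 g/mol, so wt% Si = 84.255/496.137 × 100 = 16.98%.
24.18 − 16.98 = 7.20 pp.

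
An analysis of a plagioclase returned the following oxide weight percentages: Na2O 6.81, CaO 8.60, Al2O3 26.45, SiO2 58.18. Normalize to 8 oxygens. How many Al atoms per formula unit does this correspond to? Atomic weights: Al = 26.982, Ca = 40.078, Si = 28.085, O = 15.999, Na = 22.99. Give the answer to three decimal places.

1.394 Al apfu

Na2O: 6.81/61.979 = 0.10988 mol → 0.21976 mol Na, 0.10988 mol O.
CaO: 8.60/56.077 = 0.15336 mol → 0.15336 mol Ca, 0.15336 mol O.
Al2O3: 26.45/101.961 = 0.25941 mol → 0.51882 mol Al, 0.77823 mol O.
SiO2: 58.18/60.083 = 0.96833 mol → 0.96833 mol Si, 1.93666 mol O.
Total oxygen = 2.97813 mol. Normalization factor = 8/2.97813 = 2.68625.
Al per 8 O = 0.51882 × 2.68625 = 1.394.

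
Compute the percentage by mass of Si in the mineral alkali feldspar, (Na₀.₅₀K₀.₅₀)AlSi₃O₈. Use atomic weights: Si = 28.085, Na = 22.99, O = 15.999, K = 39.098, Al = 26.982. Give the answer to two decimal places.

Molar mass of (Na₀.₅₀K₀.₅₀)AlSi₃O₈: 0.50*22.99 + 0.50*39.098 + 1*26.982 + 3*28.085 + 8*15.999 = 270.273 g/mol.
Mass of Si per formula unit: 3 × 28.085 = 84.255 g.
Weight fraction Si = 84.255 / 270.273 = 0.3117.

31.17 weight percent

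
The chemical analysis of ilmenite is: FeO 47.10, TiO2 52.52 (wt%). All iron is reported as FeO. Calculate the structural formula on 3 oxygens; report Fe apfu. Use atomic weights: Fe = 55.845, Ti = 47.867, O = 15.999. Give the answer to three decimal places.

0.998 Fe apfu

47.10 wt% FeO ÷ 71.844 g/mol = 0.65559 mol, giving 0.65559 Fe and 0.65559 O.
52.52 wt% TiO2 ÷ 79.865 g/mol = 0.65761 mol, giving 0.65761 Ti and 1.31522 O.
Oxygen sums to 1.97081; scaling by 3/1.97081 = 1.52222 puts the formula on 3 O.
Fe: 0.65559 × 1.52222 = 0.998 atoms per formula unit.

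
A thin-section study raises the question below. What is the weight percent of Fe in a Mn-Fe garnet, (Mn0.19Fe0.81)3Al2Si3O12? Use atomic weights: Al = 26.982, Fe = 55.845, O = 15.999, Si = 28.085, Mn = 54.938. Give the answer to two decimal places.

Molar mass of (Mn0.19Fe0.81)3Al2Si3O12: 0.57×54.938 + 2.43×55.845 + 2×26.982 + 3×28.085 + 12×15.999 = 497.225 g/mol.
Mass of Fe per formula unit: 2.43 × 55.845 = 135.703 g.
Weight fraction Fe = 135.703 / 497.225 = 0.2729.

27.29 mass %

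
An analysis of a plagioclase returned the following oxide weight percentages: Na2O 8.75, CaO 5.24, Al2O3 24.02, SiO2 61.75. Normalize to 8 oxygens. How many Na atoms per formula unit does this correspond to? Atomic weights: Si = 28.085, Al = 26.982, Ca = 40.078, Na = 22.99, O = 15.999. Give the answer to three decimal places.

Na2O: 8.75/61.979 = 0.14118 mol → 0.28236 mol Na, 0.14118 mol O.
CaO: 5.24/56.077 = 0.09344 mol → 0.09344 mol Ca, 0.09344 mol O.
Al2O3: 24.02/101.961 = 0.23558 mol → 0.47116 mol Al, 0.70674 mol O.
SiO2: 61.75/60.083 = 1.02774 mol → 1.02774 mol Si, 2.05548 mol O.
Total oxygen = 2.99684 mol. Normalization factor = 8/2.99684 = 2.66948.
Na per 8 O = 0.28236 × 2.66948 = 0.754.

0.754 Na apfu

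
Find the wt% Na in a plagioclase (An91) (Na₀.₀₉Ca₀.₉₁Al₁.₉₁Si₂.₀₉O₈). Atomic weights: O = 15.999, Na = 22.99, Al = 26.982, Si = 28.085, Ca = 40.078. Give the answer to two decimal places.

Molar mass of Na₀.₀₉Ca₀.₉₁Al₁.₉₁Si₂.₀₉O₈: 0.09·22.99 + 0.91·40.078 + 1.91·26.982 + 2.09·28.085 + 8·15.999 = 276.765 g/mol.
Mass of Na per formula unit: 0.09 × 22.99 = 2.069 g.
Weight fraction Na = 2.069 / 276.765 = 0.0075.

0.75 weight percent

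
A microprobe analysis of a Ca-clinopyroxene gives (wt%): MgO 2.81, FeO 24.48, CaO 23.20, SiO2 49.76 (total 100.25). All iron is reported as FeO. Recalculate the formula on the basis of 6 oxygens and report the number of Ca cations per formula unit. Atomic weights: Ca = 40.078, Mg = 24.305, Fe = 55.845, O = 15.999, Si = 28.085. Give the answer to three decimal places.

1.001 Ca apfu

MgO (M=40.304): mol = 0.06972; Mg = 0.06972, O = 0.06972.
FeO (M=71.844): mol = 0.34074; Fe = 0.34074, O = 0.34074.
CaO (M=56.077): mol = 0.41372; Ca = 0.41372, O = 0.41372.
SiO2 (M=60.083): mol = 0.82819; Si = 0.82819, O = 1.65638.
ΣO = 2.48056; factor = 6/ΣO = 2.41881.
Ca apfu = 0.41372 × 2.41881 = 1.001.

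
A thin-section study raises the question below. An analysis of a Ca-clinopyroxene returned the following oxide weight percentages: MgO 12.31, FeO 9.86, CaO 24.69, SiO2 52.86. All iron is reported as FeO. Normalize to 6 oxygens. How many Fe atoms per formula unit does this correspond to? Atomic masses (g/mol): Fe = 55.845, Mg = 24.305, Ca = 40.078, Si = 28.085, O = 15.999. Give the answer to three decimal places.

MgO: 12.31/40.304 = 0.30543 mol → 0.30543 mol Mg, 0.30543 mol O.
FeO: 9.86/71.844 = 0.13724 mol → 0.13724 mol Fe, 0.13724 mol O.
CaO: 24.69/56.077 = 0.44029 mol → 0.44029 mol Ca, 0.44029 mol O.
SiO2: 52.86/60.083 = 0.87978 mol → 0.87978 mol Si, 1.75956 mol O.
Total oxygen = 2.64252 mol. Normalization factor = 6/2.64252 = 2.27056.
Fe per 6 O = 0.13724 × 2.27056 = 0.312.

0.312 Fe apfu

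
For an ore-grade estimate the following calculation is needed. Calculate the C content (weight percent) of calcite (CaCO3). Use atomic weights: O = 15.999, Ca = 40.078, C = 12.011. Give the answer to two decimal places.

Formula mass = 1×40.078 + 1×12.011 + 3×15.999 = 100.086 g/mol, of which 12.011 g is C.
So C makes up 12.011/100.086 = 0.1200 of the mass, i.e. 12.00%.

12.00 weight percent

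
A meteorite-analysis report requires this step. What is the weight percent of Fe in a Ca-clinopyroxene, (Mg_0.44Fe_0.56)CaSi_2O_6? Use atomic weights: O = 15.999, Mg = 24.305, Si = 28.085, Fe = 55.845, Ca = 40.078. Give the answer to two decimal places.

Molar mass of (Mg_0.44Fe_0.56)CaSi_2O_6: 0.44×24.305 + 0.56×55.845 + 1×40.078 + 2×28.085 + 6×15.999 = 234.209 g/mol.
Mass of Fe per formula unit: 0.56 × 55.845 = 31.273 g.
Weight fraction Fe = 31.273 / 234.209 = 0.1335.

13.35 wt%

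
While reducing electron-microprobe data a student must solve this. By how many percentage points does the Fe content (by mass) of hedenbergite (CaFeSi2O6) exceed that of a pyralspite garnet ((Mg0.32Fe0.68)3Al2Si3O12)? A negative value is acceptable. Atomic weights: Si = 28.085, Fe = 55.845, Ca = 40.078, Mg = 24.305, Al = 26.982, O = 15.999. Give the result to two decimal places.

Fe in CaFeSi2O6: molar mass 248.087 g/mol; 1×55.845 = 55.845 g → 22.51 wt%.
Fe in (Mg0.32Fe0.68)3Al2Si3O12: molar mass 467.464 g/mol; 2.04×55.845 = 113.924 g → 24.37 wt%.
Difference = 22.51 − 24.37 = -1.86 percentage points.

-1.86 percentage points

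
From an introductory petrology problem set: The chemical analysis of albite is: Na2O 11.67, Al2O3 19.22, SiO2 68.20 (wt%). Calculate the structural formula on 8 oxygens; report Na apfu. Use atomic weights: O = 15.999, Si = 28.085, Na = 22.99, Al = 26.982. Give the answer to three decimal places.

Na2O: 11.67/61.979 = 0.18829 mol → 0.37658 mol Na, 0.18829 mol O.
Al2O3: 19.22/101.961 = 0.18850 mol → 0.37700 mol Al, 0.56550 mol O.
SiO2: 68.20/60.083 = 1.13510 mol → 1.13510 mol Si, 2.27020 mol O.
Total oxygen = 3.02399 mol. Normalization factor = 8/3.02399 = 2.64551.
Na per 8 O = 0.37658 × 2.64551 = 0.996.

0.996 Na apfu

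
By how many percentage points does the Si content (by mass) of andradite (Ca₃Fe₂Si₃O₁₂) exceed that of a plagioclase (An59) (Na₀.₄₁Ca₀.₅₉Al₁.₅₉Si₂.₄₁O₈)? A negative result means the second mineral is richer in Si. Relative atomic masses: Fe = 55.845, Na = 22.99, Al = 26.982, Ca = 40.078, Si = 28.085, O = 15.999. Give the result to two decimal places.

-8.34 percentage points

M(Ca₃Fe₂Si₃O₁₂) = 508.167 g/mol, so wt% Si = 84.255/508.167 × 100 = 16.58%.
M(Na₀.₄₁Ca₀.₅₉Al₁.₅₉Si₂.₄₁O₈) = 271.650 g/mol, so wt% Si = 67.685/271.650 × 100 = 24.92%.
16.58 − 24.92 = -8.34 pp.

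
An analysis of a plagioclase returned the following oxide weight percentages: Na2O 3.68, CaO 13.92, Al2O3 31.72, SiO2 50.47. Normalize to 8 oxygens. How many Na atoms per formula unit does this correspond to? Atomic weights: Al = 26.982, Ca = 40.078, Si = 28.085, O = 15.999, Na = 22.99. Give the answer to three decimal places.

Na2O: 3.68/61.979 = 0.05937 mol → 0.11874 mol Na, 0.05937 mol O.
CaO: 13.92/56.077 = 0.24823 mol → 0.24823 mol Ca, 0.24823 mol O.
Al2O3: 31.72/101.961 = 0.31110 mol → 0.62220 mol Al, 0.93330 mol O.
SiO2: 50.47/60.083 = 0.84000 mol → 0.84000 mol Si, 1.68000 mol O.
Total oxygen = 2.92090 mol. Normalization factor = 8/2.92090 = 2.73888.
Na per 8 O = 0.11874 × 2.73888 = 0.325.

0.325 Na apfu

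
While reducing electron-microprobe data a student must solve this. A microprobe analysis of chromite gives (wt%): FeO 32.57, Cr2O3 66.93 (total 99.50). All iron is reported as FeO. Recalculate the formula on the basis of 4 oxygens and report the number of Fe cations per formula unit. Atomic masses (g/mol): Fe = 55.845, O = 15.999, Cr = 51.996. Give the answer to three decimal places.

FeO (M=71.844): mol = 0.45334; Fe = 0.45334, O = 0.45334.
Cr2O3 (M=151.989): mol = 0.44036; Cr = 0.88072, O = 1.32108.
ΣO = 1.77442; factor = 4/ΣO = 2.25426.
Fe apfu = 0.45334 × 2.25426 = 1.022.

1.022 Fe apfu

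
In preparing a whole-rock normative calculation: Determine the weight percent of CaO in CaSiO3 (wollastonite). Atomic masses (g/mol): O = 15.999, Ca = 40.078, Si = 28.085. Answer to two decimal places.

48.28 wt%

Molar mass of CaSiO3 = 1×40.078 + 1×28.085 + 3×15.999 = 116.160 g/mol.
Each formula unit contains 1 Ca, equivalent to 1/1 = 1.0000 mol CaO.
M(CaO) = 1×40.078 + 1×15.999 = 56.077 g/mol.
Mass of CaO per formula unit = 1.0000 × 56.077 = 56.077 g.
CaO wt% = 56.077 / 116.160 × 100 = 48.28%.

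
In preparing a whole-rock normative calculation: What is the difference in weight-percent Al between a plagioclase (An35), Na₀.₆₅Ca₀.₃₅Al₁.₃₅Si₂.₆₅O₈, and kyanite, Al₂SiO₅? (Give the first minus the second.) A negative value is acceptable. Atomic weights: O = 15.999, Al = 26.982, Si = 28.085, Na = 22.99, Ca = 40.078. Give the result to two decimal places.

-19.70 percentage points

Al in Na₀.₆₅Ca₀.₃₅Al₁.₃₅Si₂.₆₅O₈: molar mass 267.814 g/mol; 1.35×26.982 = 36.426 g → 13.60 wt%.
Al in Al₂SiO₅: molar mass 162.044 g/mol; 2×26.982 = 53.964 g → 33.30 wt%.
Difference = 13.60 − 33.30 = -19.70 percentage points.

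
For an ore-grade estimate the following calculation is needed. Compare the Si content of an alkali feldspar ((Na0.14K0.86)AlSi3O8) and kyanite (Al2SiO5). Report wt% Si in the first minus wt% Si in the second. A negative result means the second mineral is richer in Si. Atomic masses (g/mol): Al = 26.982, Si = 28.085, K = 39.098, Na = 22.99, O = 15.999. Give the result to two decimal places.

M((Na0.14K0.86)AlSi3O8) = 276.072 g/mol, so wt% Si = 84.255/276.072 × 100 = 30.52%.
M(Al2SiO5) = 162.044 g/mol, so wt% Si = 28.085/162.044 × 100 = 17.33%.
30.52 − 17.33 = 13.19 pp.

13.19 percentage points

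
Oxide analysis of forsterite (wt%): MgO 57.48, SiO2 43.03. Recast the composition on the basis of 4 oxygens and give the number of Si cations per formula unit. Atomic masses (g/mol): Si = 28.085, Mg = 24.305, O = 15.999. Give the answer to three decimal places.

MgO: 57.48/40.304 = 1.42616 mol → 1.42616 mol Mg, 1.42616 mol O.
SiO2: 43.03/60.083 = 0.71618 mol → 0.71618 mol Si, 1.43236 mol O.
Total oxygen = 2.85852 mol. Normalization factor = 4/2.85852 = 1.39933.
Si per 4 O = 0.71618 × 1.39933 = 1.002.

1.002 Si apfu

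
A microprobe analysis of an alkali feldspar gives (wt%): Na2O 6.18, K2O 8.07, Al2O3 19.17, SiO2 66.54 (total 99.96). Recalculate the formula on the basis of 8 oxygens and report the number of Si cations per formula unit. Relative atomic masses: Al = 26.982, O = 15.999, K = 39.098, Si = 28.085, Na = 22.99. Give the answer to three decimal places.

Na2O (M=61.979): mol = 0.09971; Na = 0.19942, O = 0.09971.
K2O (M=94.195): mol = 0.08567; K = 0.17134, O = 0.08567.
Al2O3 (M=101.961): mol = 0.18801; Al = 0.37602, O = 0.56403.
SiO2 (M=60.083): mol = 1.10747; Si = 1.10747, O = 2.21494.
ΣO = 2.96435; factor = 8/ΣO = 2.69874.
Si apfu = 1.10747 × 2.69874 = 2.989.

2.989 Si apfu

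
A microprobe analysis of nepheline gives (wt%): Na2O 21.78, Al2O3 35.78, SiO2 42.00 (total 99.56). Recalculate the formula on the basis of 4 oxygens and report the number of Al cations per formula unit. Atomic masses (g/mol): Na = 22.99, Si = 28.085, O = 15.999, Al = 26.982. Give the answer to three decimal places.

21.78 wt% Na2O ÷ 61.979 g/mol = 0.35141 mol, giving 0.70282 Na and 0.35141 O.
35.78 wt% Al2O3 ÷ 101.961 g/mol = 0.35092 mol, giving 0.70184 Al and 1.05276 O.
42.00 wt% SiO2 ÷ 60.083 g/mol = 0.69903 mol, giving 0.69903 Si and 1.39806 O.
Oxygen sums to 2.80223; scaling by 4/2.80223 = 1.42743 puts the formula on 4 O.
Al: 0.70184 × 1.42743 = 1.002 atoms per formula unit.

1.002 Al apfu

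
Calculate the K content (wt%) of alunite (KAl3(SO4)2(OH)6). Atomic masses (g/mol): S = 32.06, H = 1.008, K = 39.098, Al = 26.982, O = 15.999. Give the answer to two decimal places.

Formula mass = 1×39.098 + 3×26.982 + 2×32.06 + 14×15.999 + 6×1.008 = 414.198 g/mol, of which 39.098 g is K.
So K makes up 39.098/414.198 = 0.0944 of the mass, i.e. 9.44%.

9.44 wt%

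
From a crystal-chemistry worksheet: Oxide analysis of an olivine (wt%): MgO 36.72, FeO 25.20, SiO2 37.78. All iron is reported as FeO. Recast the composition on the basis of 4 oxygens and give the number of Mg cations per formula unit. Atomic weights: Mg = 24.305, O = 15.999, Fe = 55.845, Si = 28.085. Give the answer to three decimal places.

1.446 Mg apfu

36.72 wt% MgO ÷ 40.304 g/mol = 0.91108 mol, giving 0.91108 Mg and 0.91108 O.
25.20 wt% FeO ÷ 71.844 g/mol = 0.35076 mol, giving 0.35076 Fe and 0.35076 O.
37.78 wt% SiO2 ÷ 60.083 g/mol = 0.62880 mol, giving 0.62880 Si and 1.25760 O.
Oxygen sums to 2.51944; scaling by 4/2.51944 = 1.58765 puts the formula on 4 O.
Mg: 0.91108 × 1.58765 = 1.446 atoms per formula unit.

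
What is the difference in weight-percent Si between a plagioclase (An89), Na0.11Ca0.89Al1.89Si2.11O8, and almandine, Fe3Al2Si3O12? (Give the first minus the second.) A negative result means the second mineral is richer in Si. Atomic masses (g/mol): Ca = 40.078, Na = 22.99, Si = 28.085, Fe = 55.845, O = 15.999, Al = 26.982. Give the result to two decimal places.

4.51 percentage points

First mineral: 59.259 g Si in 276.446 g formula = 21.44 wt% Si.
Second mineral: 84.255 g Si in 497.742 g formula = 16.93 wt% Si.
21.44% − 16.93% gives a difference of 4.51 percentage points.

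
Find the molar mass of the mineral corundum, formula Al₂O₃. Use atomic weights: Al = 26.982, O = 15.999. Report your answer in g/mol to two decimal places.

M = 2·26.982 + 3·15.999

101.96 g/mol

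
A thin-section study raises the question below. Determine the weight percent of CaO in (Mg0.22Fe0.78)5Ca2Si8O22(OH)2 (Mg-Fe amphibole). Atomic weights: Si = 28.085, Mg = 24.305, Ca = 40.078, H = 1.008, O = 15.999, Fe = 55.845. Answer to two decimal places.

11.99 wt%

Molar mass of (Mg0.22Fe0.78)5Ca2Si8O22(OH)2 = 1.10×24.305 + 3.90×55.845 + 2×40.078 + 8×28.085 + 24×15.999 + 2×1.008 = 935.359 g/mol.
Each formula unit contains 2 Ca, equivalent to 2/1 = 2.0000 mol CaO.
M(CaO) = 1×40.078 + 1×15.999 = 56.077 g/mol.
Mass of CaO per formula unit = 2.0000 × 56.077 = 112.154 g.
CaO wt% = 112.154 / 935.359 × 100 = 11.99%.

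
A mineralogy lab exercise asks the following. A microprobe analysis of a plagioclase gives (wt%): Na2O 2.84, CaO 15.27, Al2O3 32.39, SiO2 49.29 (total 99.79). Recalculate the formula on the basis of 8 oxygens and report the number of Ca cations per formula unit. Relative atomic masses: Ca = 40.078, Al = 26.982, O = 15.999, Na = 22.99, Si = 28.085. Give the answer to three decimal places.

2.84 wt% Na2O ÷ 61.979 g/mol = 0.04582 mol, giving 0.09164 Na and 0.04582 O.
15.27 wt% CaO ÷ 56.077 g/mol = 0.27230 mol, giving 0.27230 Ca and 0.27230 O.
32.39 wt% Al2O3 ÷ 101.961 g/mol = 0.31767 mol, giving 0.63534 Al and 0.95301 O.
49.29 wt% SiO2 ÷ 60.083 g/mol = 0.82037 mol, giving 0.82037 Si and 1.64074 O.
Oxygen sums to 2.91187; scaling by 8/2.91187 = 2.74738 puts the formula on 8 O.
Ca: 0.27230 × 2.74738 = 0.748 atoms per formula unit.

0.748 Ca apfu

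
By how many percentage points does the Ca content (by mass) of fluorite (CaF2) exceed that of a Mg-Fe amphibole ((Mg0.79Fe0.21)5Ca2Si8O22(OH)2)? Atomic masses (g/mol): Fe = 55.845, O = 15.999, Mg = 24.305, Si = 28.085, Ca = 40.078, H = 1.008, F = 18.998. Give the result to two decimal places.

41.85 percentage points

Ca in CaF2: molar mass 78.074 g/mol; 1×40.078 = 40.078 g → 51.33 wt%.
Ca in (Mg0.79Fe0.21)5Ca2Si8O22(OH)2: molar mass 845.470 g/mol; 2×40.078 = 80.156 g → 9.48 wt%.
Difference = 51.33 − 9.48 = 41.85 percentage points.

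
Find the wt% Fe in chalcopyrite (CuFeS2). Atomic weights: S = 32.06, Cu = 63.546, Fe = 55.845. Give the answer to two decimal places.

M(CuFeS2) = 183.511 g/mol.
Fe contributes 1 × 55.845 = 55.845 g per mole.
55.845/183.511 = 0.3043 → 30.43%.

30.43 weight percent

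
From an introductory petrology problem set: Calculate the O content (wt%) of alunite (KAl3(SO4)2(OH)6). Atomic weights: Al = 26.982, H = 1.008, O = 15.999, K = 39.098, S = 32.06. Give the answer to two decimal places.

54.08 wt%

Formula mass = 1·39.098 + 3·26.982 + 2·32.06 + 14·15.999 + 6·1.008 = 414.198 g/mol, of which 223.986 g is O.
So O makes up 223.986/414.198 = 0.5408 of the mass, i.e. 54.08%.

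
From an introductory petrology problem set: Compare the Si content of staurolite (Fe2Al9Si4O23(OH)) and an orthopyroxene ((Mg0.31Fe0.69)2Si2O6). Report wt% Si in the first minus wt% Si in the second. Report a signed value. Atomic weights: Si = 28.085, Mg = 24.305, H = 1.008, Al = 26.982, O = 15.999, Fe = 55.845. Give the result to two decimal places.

-9.80 percentage points

First mineral: 112.340 g Si in 851.852 g formula = 13.19 wt% Si.
Second mineral: 56.170 g Si in 244.299 g formula = 22.99 wt% Si.
13.19% − 22.99% gives a difference of -9.80 percentage points.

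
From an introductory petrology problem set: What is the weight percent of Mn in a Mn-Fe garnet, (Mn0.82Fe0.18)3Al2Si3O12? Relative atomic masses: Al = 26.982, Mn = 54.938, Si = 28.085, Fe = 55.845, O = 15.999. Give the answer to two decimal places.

27.27 weight percent

Molar mass of (Mn0.82Fe0.18)3Al2Si3O12: 2.46*54.938 + 0.54*55.845 + 2*26.982 + 3*28.085 + 12*15.999 = 495.511 g/mol.
Mass of Mn per formula unit: 2.46 × 54.938 = 135.147 g.
Weight fraction Mn = 135.147 / 495.511 = 0.2727.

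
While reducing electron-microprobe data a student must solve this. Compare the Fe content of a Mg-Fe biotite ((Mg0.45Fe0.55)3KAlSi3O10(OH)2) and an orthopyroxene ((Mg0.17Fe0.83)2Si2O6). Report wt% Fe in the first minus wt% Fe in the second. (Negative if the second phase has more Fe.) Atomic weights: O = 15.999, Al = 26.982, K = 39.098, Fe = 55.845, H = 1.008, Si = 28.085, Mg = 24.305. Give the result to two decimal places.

-16.99 percentage points

First mineral: 92.144 g Fe in 469.295 g formula = 19.63 wt% Fe.
Second mineral: 92.703 g Fe in 253.130 g formula = 36.62 wt% Fe.
19.63% − 36.62% gives a difference of -16.99 percentage points.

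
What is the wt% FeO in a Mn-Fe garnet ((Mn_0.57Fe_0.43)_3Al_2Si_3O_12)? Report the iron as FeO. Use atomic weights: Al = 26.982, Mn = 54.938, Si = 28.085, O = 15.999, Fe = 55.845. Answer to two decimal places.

M((Mn_0.57Fe_0.43)_3Al_2Si_3O_12) = 496.191 g/mol; M(FeO) = 71.844 g/mol.
Moles FeO per formula unit = 1.29 Fe ÷ 1 = 1.2900.
FeO fraction = (1.2900 × 71.844) / 496.191 = 92.679/496.191 = 0.1868.

18.68 wt%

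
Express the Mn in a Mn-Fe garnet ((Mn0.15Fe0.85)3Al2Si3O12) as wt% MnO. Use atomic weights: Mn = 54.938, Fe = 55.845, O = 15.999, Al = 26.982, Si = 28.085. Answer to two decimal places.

M((Mn0.15Fe0.85)3Al2Si3O12) = 497.334 g/mol; M(MnO) = 70.937 g/mol.
Moles MnO per formula unit = 0.45 Mn ÷ 1 = 0.4500.
MnO fraction = (0.4500 × 70.937) / 497.334 = 31.922/497.334 = 0.0642.

6.42 wt%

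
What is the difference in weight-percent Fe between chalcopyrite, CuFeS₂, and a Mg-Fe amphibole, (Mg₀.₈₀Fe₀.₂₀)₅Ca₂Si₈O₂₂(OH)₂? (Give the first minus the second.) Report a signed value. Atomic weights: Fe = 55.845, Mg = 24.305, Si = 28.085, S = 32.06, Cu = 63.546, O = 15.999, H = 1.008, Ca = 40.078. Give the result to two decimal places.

23.81 percentage points

First mineral: 55.845 g Fe in 183.511 g formula = 30.43 wt% Fe.
Second mineral: 55.845 g Fe in 843.893 g formula = 6.62 wt% Fe.
30.43% − 6.62% gives a difference of 23.81 percentage points.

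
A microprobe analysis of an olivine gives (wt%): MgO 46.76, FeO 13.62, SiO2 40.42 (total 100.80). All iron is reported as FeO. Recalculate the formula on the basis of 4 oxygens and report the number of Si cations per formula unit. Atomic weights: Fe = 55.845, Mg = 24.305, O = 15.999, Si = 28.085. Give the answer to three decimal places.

MgO: 46.76/40.304 = 1.16018 mol → 1.16018 mol Mg, 1.16018 mol O.
FeO: 13.62/71.844 = 0.18958 mol → 0.18958 mol Fe, 0.18958 mol O.
SiO2: 40.42/60.083 = 0.67274 mol → 0.67274 mol Si, 1.34548 mol O.
Total oxygen = 2.69524 mol. Normalization factor = 4/2.69524 = 1.48410.
Si per 4 O = 0.67274 × 1.48410 = 0.998.

0.998 Si apfu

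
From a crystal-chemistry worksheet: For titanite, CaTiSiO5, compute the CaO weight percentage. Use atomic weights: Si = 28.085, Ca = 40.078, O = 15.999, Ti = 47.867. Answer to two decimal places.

28.61 wt%

Molar mass of CaTiSiO5 = 1*40.078 + 1*47.867 + 1*28.085 + 5*15.999 = 196.025 g/mol.
Each formula unit contains 1 Ca, equivalent to 1/1 = 1.0000 mol CaO.
M(CaO) = 1×40.078 + 1×15.999 = 56.077 g/mol.
Mass of CaO per formula unit = 1.0000 × 56.077 = 56.077 g.
CaO wt% = 56.077 / 196.025 × 100 = 28.61%.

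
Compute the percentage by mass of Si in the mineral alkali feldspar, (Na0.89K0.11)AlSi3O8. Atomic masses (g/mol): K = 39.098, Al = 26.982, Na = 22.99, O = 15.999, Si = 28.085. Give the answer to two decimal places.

Molar mass of (Na0.89K0.11)AlSi3O8: 0.89·22.99 + 0.11·39.098 + 1·26.982 + 3·28.085 + 8·15.999 = 263.991 g/mol.
Mass of Si per formula unit: 3 × 28.085 = 84.255 g.
Weight fraction Si = 84.255 / 263.991 = 0.3192.

31.92 wt%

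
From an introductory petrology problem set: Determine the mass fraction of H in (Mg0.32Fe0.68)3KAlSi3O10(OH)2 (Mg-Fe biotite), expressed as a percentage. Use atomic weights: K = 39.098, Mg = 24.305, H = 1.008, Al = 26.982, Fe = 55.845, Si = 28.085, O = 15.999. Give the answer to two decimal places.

0.42 weight percent

Molar mass of (Mg0.32Fe0.68)3KAlSi3O10(OH)2: 0.96*24.305 + 2.04*55.845 + 1*39.098 + 1*26.982 + 3*28.085 + 12*15.999 + 2*1.008 = 481.596 g/mol.
Mass of H per formula unit: 2 × 1.008 = 2.016 g.
Weight fraction H = 2.016 / 481.596 = 0.0042.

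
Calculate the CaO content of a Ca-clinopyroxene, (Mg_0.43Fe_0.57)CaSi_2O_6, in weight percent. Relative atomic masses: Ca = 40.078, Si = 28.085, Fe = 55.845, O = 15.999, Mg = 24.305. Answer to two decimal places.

Formula mass = 234.525 g/mol.
1 Ca → 1.0000 mol CaO per formula unit; M(CaO) = 56.077, so CaO mass = 56.077 g.
56.077/234.525 × 100 = 23.91 wt%.

23.91 wt%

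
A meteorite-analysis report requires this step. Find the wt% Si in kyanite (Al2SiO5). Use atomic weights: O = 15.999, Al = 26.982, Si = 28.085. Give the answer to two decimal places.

17.33 mass %

M(Al2SiO5) = 162.044 g/mol.
Si contributes 1 × 28.085 = 28.085 g per mole.
28.085/162.044 = 0.1733 → 17.33%.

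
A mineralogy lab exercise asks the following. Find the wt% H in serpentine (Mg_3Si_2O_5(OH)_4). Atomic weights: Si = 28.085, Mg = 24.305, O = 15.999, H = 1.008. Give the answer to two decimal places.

Molar mass of Mg_3Si_2O_5(OH)_4: 3×24.305 + 2×28.085 + 9×15.999 + 4×1.008 = 277.108 g/mol.
Mass of H per formula unit: 4 × 1.008 = 4.032 g.
Weight fraction H = 4.032 / 277.108 = 0.0146.

1.46 weight percent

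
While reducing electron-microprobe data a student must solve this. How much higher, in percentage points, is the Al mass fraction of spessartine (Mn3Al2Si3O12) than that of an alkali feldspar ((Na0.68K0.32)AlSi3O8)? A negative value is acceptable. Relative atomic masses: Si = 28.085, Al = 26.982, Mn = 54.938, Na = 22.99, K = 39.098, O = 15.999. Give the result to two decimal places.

First mineral: 53.964 g Al in 495.021 g formula = 10.90 wt% Al.
Second mineral: 26.982 g Al in 267.374 g formula = 10.09 wt% Al.
10.90% − 10.09% gives a difference of 0.81 percentage points.

0.81 percentage points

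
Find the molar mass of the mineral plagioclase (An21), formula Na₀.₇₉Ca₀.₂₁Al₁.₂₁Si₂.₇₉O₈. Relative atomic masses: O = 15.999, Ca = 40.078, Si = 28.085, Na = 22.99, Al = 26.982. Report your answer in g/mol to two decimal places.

265.58 g/mol

The formula mass is the sum 0.79·22.99 + 0.21·40.078 + 1.21·26.982 + 2.79·28.085 + 8·15.999.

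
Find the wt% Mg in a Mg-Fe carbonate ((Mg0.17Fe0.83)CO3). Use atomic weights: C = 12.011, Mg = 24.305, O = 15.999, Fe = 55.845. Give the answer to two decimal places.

3.74 weight percent

Formula mass = 0.17×24.305 + 0.83×55.845 + 1×12.011 + 3×15.999 = 110.491 g/mol, of which 4.132 g is Mg.
So Mg makes up 4.132/110.491 = 0.0374 of the mass, i.e. 3.74%.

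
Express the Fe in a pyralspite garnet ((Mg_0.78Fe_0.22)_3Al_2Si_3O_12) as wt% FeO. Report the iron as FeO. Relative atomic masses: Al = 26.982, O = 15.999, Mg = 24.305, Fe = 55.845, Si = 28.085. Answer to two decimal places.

Formula mass = 423.938 g/mol.
0.66 Fe → 0.6600 mol FeO per formula unit; M(FeO) = 71.844, so FeO mass = 47.417 g.
47.417/423.938 × 100 = 11.18 wt%.

11.18 wt%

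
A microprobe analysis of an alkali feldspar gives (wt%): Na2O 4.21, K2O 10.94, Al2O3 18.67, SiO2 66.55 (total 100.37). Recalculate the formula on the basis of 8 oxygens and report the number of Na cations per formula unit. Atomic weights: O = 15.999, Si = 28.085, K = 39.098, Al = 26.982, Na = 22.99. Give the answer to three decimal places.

0.369 Na apfu

Na2O: 4.21/61.979 = 0.06793 mol → 0.13586 mol Na, 0.06793 mol O.
K2O: 10.94/94.195 = 0.11614 mol → 0.23228 mol K, 0.11614 mol O.
Al2O3: 18.67/101.961 = 0.18311 mol → 0.36622 mol Al, 0.54933 mol O.
SiO2: 66.55/60.083 = 1.10763 mol → 1.10763 mol Si, 2.21526 mol O.
Total oxygen = 2.94866 mol. Normalization factor = 8/2.94866 = 2.71310.
Na per 8 O = 0.13586 × 2.71310 = 0.369.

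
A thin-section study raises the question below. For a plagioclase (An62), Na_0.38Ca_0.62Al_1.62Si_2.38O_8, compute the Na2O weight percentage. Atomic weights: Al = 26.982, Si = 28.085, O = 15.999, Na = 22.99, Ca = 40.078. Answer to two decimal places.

Molar mass of Na_0.38Ca_0.62Al_1.62Si_2.38O_8 = 0.38*22.99 + 0.62*40.078 + 1.62*26.982 + 2.38*28.085 + 8*15.999 = 272.130 g/mol.
Each formula unit contains 0.38 Na, equivalent to 0.38/2 = 0.1900 mol Na2O.
M(Na2O) = 2×22.99 + 1×15.999 = 61.979 g/mol.
Mass of Na2O per formula unit = 0.1900 × 61.979 = 11.776 g.
Na2O wt% = 11.776 / 272.130 × 100 = 4.33%.

4.33 wt%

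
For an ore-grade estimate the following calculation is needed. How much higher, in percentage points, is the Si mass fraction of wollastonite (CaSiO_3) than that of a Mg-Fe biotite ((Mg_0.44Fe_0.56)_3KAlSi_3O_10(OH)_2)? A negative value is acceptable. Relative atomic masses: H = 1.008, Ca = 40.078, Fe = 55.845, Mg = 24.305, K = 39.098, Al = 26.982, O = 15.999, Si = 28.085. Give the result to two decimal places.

6.26 percentage points

M(CaSiO_3) = 116.160 g/mol, so wt% Si = 28.085/116.160 × 100 = 24.18%.
M((Mg_0.44Fe_0.56)_3KAlSi_3O_10(OH)_2) = 470.241 g/mol, so wt% Si = 84.255/470.241 × 100 = 17.92%.
24.18 − 17.92 = 6.26 pp.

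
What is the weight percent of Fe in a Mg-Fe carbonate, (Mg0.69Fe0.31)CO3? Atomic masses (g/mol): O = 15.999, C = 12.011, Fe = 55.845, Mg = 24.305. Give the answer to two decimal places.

Formula mass = 0.69*24.305 + 0.31*55.845 + 1*12.011 + 3*15.999 = 94.090 g/mol, of which 17.312 g is Fe.
So Fe makes up 17.312/94.090 = 0.1840 of the mass, i.e. 18.40%.

18.40 mass %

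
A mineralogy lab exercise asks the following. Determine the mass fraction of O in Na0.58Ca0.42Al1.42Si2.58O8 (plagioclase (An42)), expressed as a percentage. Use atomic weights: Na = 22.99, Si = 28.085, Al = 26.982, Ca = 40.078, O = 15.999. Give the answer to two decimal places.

Molar mass of Na0.58Ca0.42Al1.42Si2.58O8: 0.58·22.99 + 0.42·40.078 + 1.42·26.982 + 2.58·28.085 + 8·15.999 = 268.933 g/mol.
Mass of O per formula unit: 8 × 15.999 = 127.992 g.
Weight fraction O = 127.992 / 268.933 = 0.4759.

47.59 wt%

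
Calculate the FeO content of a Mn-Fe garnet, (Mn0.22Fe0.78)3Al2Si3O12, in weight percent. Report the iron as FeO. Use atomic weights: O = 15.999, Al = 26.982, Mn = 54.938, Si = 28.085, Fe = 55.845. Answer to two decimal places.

33.82 wt%

Molar mass of (Mn0.22Fe0.78)3Al2Si3O12 = 0.66·54.938 + 2.34·55.845 + 2·26.982 + 3·28.085 + 12·15.999 = 497.143 g/mol.
Each formula unit contains 2.34 Fe, equivalent to 2.34/1 = 2.3400 mol FeO.
M(FeO) = 1×55.845 + 1×15.999 = 71.844 g/mol.
Mass of FeO per formula unit = 2.3400 × 71.844 = 168.115 g.
FeO wt% = 168.115 / 497.143 × 100 = 33.82%.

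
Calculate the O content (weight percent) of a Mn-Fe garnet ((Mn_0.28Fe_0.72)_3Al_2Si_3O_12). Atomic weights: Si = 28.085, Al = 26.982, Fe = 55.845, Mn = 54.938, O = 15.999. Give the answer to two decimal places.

Formula mass = 0.84·54.938 + 2.16·55.845 + 2·26.982 + 3·28.085 + 12·15.999 = 496.980 g/mol, of which 191.988 g is O.
So O makes up 191.988/496.980 = 0.3863 of the mass, i.e. 38.63%.

38.63 weight percent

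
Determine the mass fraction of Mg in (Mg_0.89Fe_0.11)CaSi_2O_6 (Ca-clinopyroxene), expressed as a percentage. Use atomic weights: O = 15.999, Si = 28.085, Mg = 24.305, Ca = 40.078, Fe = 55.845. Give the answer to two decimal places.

9.83 mass %

Formula mass = 0.89·24.305 + 0.11·55.845 + 1·40.078 + 2·28.085 + 6·15.999 = 220.016 g/mol, of which 21.631 g is Mg.
So Mg makes up 21.631/220.016 = 0.0983 of the mass, i.e. 9.83%.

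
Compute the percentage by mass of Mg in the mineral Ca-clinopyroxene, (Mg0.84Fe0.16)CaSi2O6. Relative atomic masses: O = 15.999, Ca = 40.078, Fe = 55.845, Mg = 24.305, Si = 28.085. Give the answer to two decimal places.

M((Mg0.84Fe0.16)CaSi2O6) = 221.593 g/mol.
Mg contributes 0.84 × 24.305 = 20.416 g per mole.
20.416/221.593 = 0.0921 → 9.21%.

9.21 weight percent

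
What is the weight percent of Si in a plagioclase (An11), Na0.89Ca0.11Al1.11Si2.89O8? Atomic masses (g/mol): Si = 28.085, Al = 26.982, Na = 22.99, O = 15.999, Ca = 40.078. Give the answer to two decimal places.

30.75 wt%

M(Na0.89Ca0.11Al1.11Si2.89O8) = 263.977 g/mol.
Si contributes 2.89 × 28.085 = 81.166 g per mole.
81.166/263.977 = 0.3075 → 30.75%.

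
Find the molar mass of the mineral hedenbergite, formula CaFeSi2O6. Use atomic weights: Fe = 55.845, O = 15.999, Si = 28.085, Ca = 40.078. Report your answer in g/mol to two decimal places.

248.09 g/mol

The formula mass is the sum 1(40.078) + 1(55.845) + 2(28.085) + 6(15.999).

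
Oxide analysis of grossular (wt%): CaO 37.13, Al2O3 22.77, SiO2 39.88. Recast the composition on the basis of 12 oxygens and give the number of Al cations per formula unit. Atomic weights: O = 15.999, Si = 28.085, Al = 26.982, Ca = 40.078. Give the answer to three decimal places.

2.015 Al apfu

CaO: 37.13/56.077 = 0.66213 mol → 0.66213 mol Ca, 0.66213 mol O.
Al2O3: 22.77/101.961 = 0.22332 mol → 0.44664 mol Al, 0.66996 mol O.
SiO2: 39.88/60.083 = 0.66375 mol → 0.66375 mol Si, 1.32750 mol O.
Total oxygen = 2.65959 mol. Normalization factor = 12/2.65959 = 4.51197.
Al per 12 O = 0.44664 × 4.51197 = 2.015.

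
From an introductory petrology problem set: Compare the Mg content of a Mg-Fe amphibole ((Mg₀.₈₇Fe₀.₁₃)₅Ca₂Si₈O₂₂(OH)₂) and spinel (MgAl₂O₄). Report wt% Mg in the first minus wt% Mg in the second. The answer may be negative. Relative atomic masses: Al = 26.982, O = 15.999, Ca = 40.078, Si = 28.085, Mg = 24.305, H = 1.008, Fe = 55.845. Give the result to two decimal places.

-4.39 percentage points

Mg in (Mg₀.₈₇Fe₀.₁₃)₅Ca₂Si₈O₂₂(OH)₂: molar mass 832.854 g/mol; 4.35×24.305 = 105.727 g → 12.69 wt%.
Mg in MgAl₂O₄: molar mass 142.265 g/mol; 1×24.305 = 24.305 g → 17.08 wt%.
Difference = 12.69 − 17.08 = -4.39 percentage points.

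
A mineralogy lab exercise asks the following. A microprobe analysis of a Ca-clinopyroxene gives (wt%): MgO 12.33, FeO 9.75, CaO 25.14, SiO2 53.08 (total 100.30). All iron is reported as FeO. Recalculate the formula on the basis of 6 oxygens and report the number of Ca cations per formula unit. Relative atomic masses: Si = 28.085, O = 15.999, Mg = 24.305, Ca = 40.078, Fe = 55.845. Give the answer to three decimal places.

1.012 Ca apfu

MgO: 12.33/40.304 = 0.30592 mol → 0.30592 mol Mg, 0.30592 mol O.
FeO: 9.75/71.844 = 0.13571 mol → 0.13571 mol Fe, 0.13571 mol O.
CaO: 25.14/56.077 = 0.44831 mol → 0.44831 mol Ca, 0.44831 mol O.
SiO2: 53.08/60.083 = 0.88344 mol → 0.88344 mol Si, 1.76688 mol O.
Total oxygen = 2.65682 mol. Normalization factor = 6/2.65682 = 2.25834.
Ca per 6 O = 0.44831 × 2.25834 = 1.012.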